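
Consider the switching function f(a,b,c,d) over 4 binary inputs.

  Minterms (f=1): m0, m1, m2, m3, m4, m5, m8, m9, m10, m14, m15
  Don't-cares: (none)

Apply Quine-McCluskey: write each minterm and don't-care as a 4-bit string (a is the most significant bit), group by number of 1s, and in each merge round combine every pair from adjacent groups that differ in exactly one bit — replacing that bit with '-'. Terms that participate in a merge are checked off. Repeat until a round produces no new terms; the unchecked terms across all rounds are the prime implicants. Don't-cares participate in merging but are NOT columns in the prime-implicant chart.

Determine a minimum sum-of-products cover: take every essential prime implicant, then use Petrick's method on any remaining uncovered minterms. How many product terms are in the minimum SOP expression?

5

Round 0: 0000✓ 0001✓ 0010✓ 0011✓ 0100✓ 0101✓ 1000✓ 1001✓ 1010✓ 1110✓ 1111✓
Round 1: -000✓ -001✓ -010✓ 0-00✓ 0-01✓ 00-0✓ 00-1✓ 000-✓ 001-✓ 010-✓ 1-10 10-0✓ 100-✓ 111-
Round 2: -0-0 -00- 0-0- 00--
PIs = {-0-0, -00-, 0-0-, 00--, 1-10, 111-}
Coverage chart:
  m0: -0-0,-00-,0-0-,00--
  m1: -00-,0-0-,00--
  m2: -0-0,00--
  m3: 00-- ←essential
  m4: 0-0- ←essential
  m5: 0-0- ←essential
  m8: -0-0,-00-
  m9: -00- ←essential
  m10: -0-0,1-10
  m14: 1-10,111-
  m15: 111- ←essential
Essential: -00-, 0-0-, 00--, 111-
Petrick residual → -0-0
Min cover (5 terms): b'd' + b'c' + a'c' + a'b' + abc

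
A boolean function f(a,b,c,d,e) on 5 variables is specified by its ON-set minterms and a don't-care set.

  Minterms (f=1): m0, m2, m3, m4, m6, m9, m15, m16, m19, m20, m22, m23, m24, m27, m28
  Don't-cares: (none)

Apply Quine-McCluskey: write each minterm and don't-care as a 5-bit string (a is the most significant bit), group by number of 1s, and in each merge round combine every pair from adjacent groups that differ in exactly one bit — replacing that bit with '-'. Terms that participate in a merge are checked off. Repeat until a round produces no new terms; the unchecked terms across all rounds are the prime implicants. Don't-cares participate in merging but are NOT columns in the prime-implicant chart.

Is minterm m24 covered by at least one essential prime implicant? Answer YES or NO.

[col 0] 00000*, 00010*, 00011*, 00100*, 00110*, 01001, 01111, 10000*, 10011*, 10100*, 10110*, 10111*, 11000*, 11011*, 11100*
[col 1] -0000*, -0011, -0100*, -0110*, 00-00*, 00-10*, 000-0*, 0001-, 001-0*, 1-000*, 1-011, 1-100*, 10-00*, 10-11, 101-0*, 1011-, 11-00*
[col 2] -0-00, -01-0, 00--0, 1--00
Prime implicants: -0-00, -0011, -01-0, 00--0, 0001-, 01001, 01111, 1--00, 1-011, 10-11, 1011-
PI chart (minterm → PIs covering it):
  0 | -0-00,00--0
  2 | 00--0,0001-
  3 | -0011,0001-
  4 | -0-00,-01-0,00--0
  6 | -01-0,00--0
  9 | 01001  (sole → essential)
  15 | 01111  (sole → essential)
  16 | -0-00,1--00
  19 | -0011,1-011,10-11
  20 | -0-00,-01-0,1--00
  22 | -01-0,1011-
  23 | 10-11,1011-
  24 | 1--00  (sole → essential)
  27 | 1-011  (sole → essential)
  28 | 1--00  (sole → essential)
Essential prime implicants: 01001, 01111, 1--00, 1-011

YES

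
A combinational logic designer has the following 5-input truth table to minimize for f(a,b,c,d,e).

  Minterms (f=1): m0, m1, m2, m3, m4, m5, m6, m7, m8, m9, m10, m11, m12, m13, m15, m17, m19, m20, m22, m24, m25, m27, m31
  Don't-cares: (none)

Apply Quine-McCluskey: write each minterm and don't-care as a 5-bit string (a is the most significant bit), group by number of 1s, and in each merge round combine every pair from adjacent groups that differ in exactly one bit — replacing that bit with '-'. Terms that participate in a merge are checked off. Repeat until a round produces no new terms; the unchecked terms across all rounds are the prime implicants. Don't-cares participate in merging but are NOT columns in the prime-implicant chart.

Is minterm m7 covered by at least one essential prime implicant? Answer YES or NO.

NO

Round 0: 00000✓ 00001✓ 00010✓ 00011✓ 00100✓ 00101✓ 00110✓ 00111✓ 01000✓ 01001✓ 01010✓ 01011✓ 01100✓ 01101✓ 01111✓ 10001✓ 10011✓ 10100✓ 10110✓ 11000✓ 11001✓ 11011✓ 11111✓
Round 1: -0001✓ -0011✓ -0100✓ -0110✓ -1000✓ -1001✓ -1011✓ -1111✓ 0-000✓ 0-001✓ 0-010✓ 0-011✓ 0-100✓ 0-101✓ 0-111✓ 00-00✓ 00-01✓ 00-10✓ 00-11✓ 000-0✓ 000-1✓ 0000-✓ 0001-✓ 001-0✓ 001-1✓ 0010-✓ 0011-✓ 01-00✓ 01-01✓ 01-11✓ 010-0✓ 010-1✓ 0100-✓ 0101-✓ 011-1✓ 0110-✓ 1-001✓ 1-011✓ 100-1✓ 101-0✓ 11-11✓ 110-1✓ 1100-✓
Round 2: --001✓ --011✓ -00-1✓ -01-0 -1-11 -10-1✓ -100- 0--00✓ 0--01✓ 0--11✓ 0-0-0✓ 0-0-1✓ 0-00-✓ 0-01-✓ 0-1-1✓ 0-10-✓ 00--0✓ 00--1✓ 00-0-✓ 00-1-✓ 000--✓ 001--✓ 01--1✓ 01-0-✓ 010--✓ 1-0-1✓
Round 3: --0-1 0---1 0--0- 0-0-- 00---
PIs = {--0-1, -01-0, -1-11, -100-, 0---1, 0--0-, 0-0--, 00---}
Coverage chart:
  m0: 0--0-,0-0--,00---
  m1: --0-1,0---1,0--0-,0-0--,00---
  m2: 0-0--,00---
  m3: --0-1,0---1,0-0--,00---
  m4: -01-0,0--0-,00---
  m5: 0---1,0--0-,00---
  m6: -01-0,00---
  m7: 0---1,00---
  m8: -100-,0--0-,0-0--
  m9: --0-1,-100-,0---1,0--0-,0-0--
  m10: 0-0-- ←essential
  m11: --0-1,-1-11,0---1,0-0--
  m12: 0--0- ←essential
  m13: 0---1,0--0-
  m15: -1-11,0---1
  m17: --0-1 ←essential
  m19: --0-1 ←essential
  m20: -01-0 ←essential
  m22: -01-0 ←essential
  m24: -100- ←essential
  m25: --0-1,-100-
  m27: --0-1,-1-11
  m31: -1-11 ←essential
Essential: --0-1, -01-0, -1-11, -100-, 0--0-, 0-0--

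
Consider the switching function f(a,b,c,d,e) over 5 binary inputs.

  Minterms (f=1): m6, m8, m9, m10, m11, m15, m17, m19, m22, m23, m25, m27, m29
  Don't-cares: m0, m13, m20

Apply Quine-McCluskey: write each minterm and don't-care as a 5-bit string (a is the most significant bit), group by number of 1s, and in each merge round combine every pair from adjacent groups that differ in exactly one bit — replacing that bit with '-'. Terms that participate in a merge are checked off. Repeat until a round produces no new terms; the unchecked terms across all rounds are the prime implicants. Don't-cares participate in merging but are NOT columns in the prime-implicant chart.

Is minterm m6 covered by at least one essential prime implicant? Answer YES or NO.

YES

Round 0: 00000✓ 00110✓ 01000✓ 01001✓ 01010✓ 01011✓ 01101✓ 01111✓ 10001✓ 10011✓ 10100✓ 10110✓ 10111✓ 11001✓ 11011✓ 11101✓
Round 1: -0110 -1001✓ -1011✓ -1101✓ 0-000 01-01✓ 01-11✓ 010-0✓ 010-1✓ 0100-✓ 0101-✓ 011-1✓ 1-001✓ 1-011✓ 10-11 100-1✓ 101-0 1011- 11-01✓ 110-1✓
Round 2: -1-01 -10-1 01--1 010-- 1-0-1
PIs = {-0110, -1-01, -10-1, 0-000, 01--1, 010--, 1-0-1, 10-11, 101-0, 1011-}
Coverage chart:
  m6: -0110 ←essential
  m8: 0-000,010--
  m9: -1-01,-10-1,01--1,010--
  m10: 010-- ←essential
  m11: -10-1,01--1,010--
  m15: 01--1 ←essential
  m17: 1-0-1 ←essential
  m19: 1-0-1,10-11
  m22: -0110,101-0,1011-
  m23: 10-11,1011-
  m25: -1-01,-10-1,1-0-1
  m27: -10-1,1-0-1
  m29: -1-01 ←essential
Essential: -0110, -1-01, 01--1, 010--, 1-0-1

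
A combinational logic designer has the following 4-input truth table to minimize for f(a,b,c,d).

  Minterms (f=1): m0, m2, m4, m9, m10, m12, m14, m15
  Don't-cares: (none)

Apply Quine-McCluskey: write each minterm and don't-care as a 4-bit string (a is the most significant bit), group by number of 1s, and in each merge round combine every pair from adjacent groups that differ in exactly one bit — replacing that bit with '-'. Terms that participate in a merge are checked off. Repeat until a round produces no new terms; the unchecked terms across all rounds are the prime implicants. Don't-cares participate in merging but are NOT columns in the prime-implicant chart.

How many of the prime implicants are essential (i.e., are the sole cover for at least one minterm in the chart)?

2

Round 0: 0000✓ 0010✓ 0100✓ 1001 1010✓ 1100✓ 1110✓ 1111✓
Round 1: -010 -100 0-00 00-0 1-10 11-0 111-
PIs = {-010, -100, 0-00, 00-0, 1-10, 1001, 11-0, 111-}
Coverage chart:
  m0: 0-00,00-0
  m2: -010,00-0
  m4: -100,0-00
  m9: 1001 ←essential
  m10: -010,1-10
  m12: -100,11-0
  m14: 1-10,11-0,111-
  m15: 111- ←essential
Essential: 1001, 111-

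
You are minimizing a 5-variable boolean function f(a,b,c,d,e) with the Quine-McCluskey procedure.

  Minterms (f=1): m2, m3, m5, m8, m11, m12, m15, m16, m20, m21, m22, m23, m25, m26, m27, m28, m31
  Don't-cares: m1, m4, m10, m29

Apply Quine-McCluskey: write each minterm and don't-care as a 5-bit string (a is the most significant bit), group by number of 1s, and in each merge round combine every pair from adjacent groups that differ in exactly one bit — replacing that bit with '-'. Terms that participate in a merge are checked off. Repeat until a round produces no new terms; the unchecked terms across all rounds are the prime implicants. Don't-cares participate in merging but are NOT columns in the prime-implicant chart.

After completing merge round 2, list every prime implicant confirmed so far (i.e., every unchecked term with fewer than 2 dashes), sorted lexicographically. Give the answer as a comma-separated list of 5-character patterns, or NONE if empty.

Round 0: 00001✓ 00010✓ 00011✓ 00100✓ 00101✓ 01000✓ 01010✓ 01011✓ 01100✓ 01111✓ 10000✓ 10100✓ 10101✓ 10110✓ 10111✓ 11001✓ 11010✓ 11011✓ 11100✓ 11101✓ 11111✓
Round 1: -0100✓ -0101✓ -1010✓ -1011✓ -1100✓ -1111✓ 0-010✓ 0-011✓ 0-100✓ 00-01 000-1 0001-✓ 0010-✓ 01-00 01-11✓ 010-0 0101-✓ 1-100✓ 1-101✓ 1-111✓ 10-00 101-0✓ 101-1✓ 1010-✓ 1011-✓ 11-01✓ 11-11✓ 110-1✓ 1101-✓ 111-1✓ 1110-✓
Round 2: --100 -010- -1-11 -101- 0-01- 1-1-1 1-10- 101-- 11--1
PIs = {--100, -010-, -1-11, -101-, 0-01-, 00-01, 000-1, 01-00, 010-0, 1-1-1, 1-10-, 10-00, 101--, 11--1}

00-01, 000-1, 01-00, 010-0, 10-00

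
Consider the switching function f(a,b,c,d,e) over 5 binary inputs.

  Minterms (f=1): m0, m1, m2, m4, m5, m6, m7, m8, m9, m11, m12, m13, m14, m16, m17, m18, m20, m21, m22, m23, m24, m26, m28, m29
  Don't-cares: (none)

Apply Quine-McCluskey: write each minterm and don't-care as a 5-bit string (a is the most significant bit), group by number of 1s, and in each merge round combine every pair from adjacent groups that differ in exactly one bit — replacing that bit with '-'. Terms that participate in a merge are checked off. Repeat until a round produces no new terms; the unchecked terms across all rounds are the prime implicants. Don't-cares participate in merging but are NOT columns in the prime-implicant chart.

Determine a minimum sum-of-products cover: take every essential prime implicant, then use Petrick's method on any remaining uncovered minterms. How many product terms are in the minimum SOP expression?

8

Round 0: 00000✓ 00001✓ 00010✓ 00100✓ 00101✓ 00110✓ 00111✓ 01000✓ 01001✓ 01011✓ 01100✓ 01101✓ 01110✓ 10000✓ 10001✓ 10010✓ 10100✓ 10101✓ 10110✓ 10111✓ 11000✓ 11010✓ 11100✓ 11101✓
Round 1: -0000✓ -0001✓ -0010✓ -0100✓ -0101✓ -0110✓ -0111✓ -1000✓ -1100✓ -1101✓ 0-000✓ 0-001✓ 0-100✓ 0-101✓ 0-110✓ 00-00✓ 00-01✓ 00-10✓ 000-0✓ 0000-✓ 001-0✓ 001-1✓ 0010-✓ 0011-✓ 01-00✓ 01-01✓ 010-1 0100-✓ 011-0✓ 0110-✓ 1-000✓ 1-010✓ 1-100✓ 1-101✓ 10-00✓ 10-01✓ 10-10✓ 100-0✓ 1000-✓ 101-0✓ 101-1✓ 1010-✓ 1011-✓ 11-00✓ 110-0✓ 1110-✓
Round 2: --000✓ --100✓ --101✓ -0-00✓ -0-01✓ -0-10✓ -00-0✓ -000-✓ -01-0✓ -01-1✓ -010-✓ -011-✓ -1-00✓ -110-✓ 0--00✓ 0--01✓ 0-00-✓ 0-1-0 0-10-✓ 00--0✓ 00-0-✓ 001--✓ 01-0-✓ 1--00✓ 1-0-0 1-10-✓ 10--0✓ 10-0-✓ 101--✓
Round 3: ---00 --10- -0--0 -0-0- -01-- 0--0-
PIs = {---00, --10-, -0--0, -0-0-, -01--, 0--0-, 0-1-0, 010-1, 1-0-0}
Coverage chart:
  m0: ---00,-0--0,-0-0-,0--0-
  m1: -0-0-,0--0-
  m2: -0--0 ←essential
  m4: ---00,--10-,-0--0,-0-0-,-01--,0--0-,0-1-0
  m5: --10-,-0-0-,-01--,0--0-
  m6: -0--0,-01--,0-1-0
  m7: -01-- ←essential
  m8: ---00,0--0-
  m9: 0--0-,010-1
  m11: 010-1 ←essential
  m12: ---00,--10-,0--0-,0-1-0
  m13: --10-,0--0-
  m14: 0-1-0 ←essential
  m16: ---00,-0--0,-0-0-,1-0-0
  m17: -0-0- ←essential
  m18: -0--0,1-0-0
  m20: ---00,--10-,-0--0,-0-0-,-01--
  m21: --10-,-0-0-,-01--
  m22: -0--0,-01--
  m23: -01-- ←essential
  m24: ---00,1-0-0
  m26: 1-0-0 ←essential
  m28: ---00,--10-
  m29: --10- ←essential
Essential: --10-, -0--0, -0-0-, -01--, 0-1-0, 010-1, 1-0-0
Petrick residual → ---00
Min cover (8 terms): d'e' + cd' + b'e' + b'd' + b'c + a'ce' + a'bc'e + ac'e'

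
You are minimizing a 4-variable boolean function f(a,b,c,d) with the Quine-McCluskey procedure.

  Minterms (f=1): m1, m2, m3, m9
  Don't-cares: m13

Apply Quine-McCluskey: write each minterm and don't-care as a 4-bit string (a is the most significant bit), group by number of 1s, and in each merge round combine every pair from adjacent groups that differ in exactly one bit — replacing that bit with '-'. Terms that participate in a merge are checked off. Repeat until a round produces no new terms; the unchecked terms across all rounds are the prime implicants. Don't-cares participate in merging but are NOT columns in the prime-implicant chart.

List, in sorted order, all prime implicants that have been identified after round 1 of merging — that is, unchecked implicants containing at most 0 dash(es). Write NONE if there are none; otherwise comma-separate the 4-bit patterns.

NONE

[col 0] 0001*, 0010*, 0011*, 1001*, 1101*
[col 1] -001, 00-1, 001-, 1-01
Prime implicants: -001, 00-1, 001-, 1-01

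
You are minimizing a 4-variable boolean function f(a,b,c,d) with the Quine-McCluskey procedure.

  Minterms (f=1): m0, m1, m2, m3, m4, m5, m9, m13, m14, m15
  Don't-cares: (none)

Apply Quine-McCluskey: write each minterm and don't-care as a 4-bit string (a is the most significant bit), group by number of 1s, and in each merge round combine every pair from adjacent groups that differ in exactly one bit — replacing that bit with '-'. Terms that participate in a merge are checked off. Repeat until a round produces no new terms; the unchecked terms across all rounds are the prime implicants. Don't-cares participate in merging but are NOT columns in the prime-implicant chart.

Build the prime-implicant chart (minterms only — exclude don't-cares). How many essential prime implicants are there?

4

size-2^0 implicants → 0000(✓)  0001(✓)  0010(✓)  0011(✓)  0100(✓)  0101(✓)  1001(✓)  1101(✓)  1110(✓)  1111(✓)
size-2^1 implicants → -001(✓)  -101(✓)  0-00(✓)  0-01(✓)  00-0(✓)  00-1(✓)  000-(✓)  001-(✓)  010-(✓)  1-01(✓)  11-1  111-
size-2^2 implicants → --01  0-0-  00--
Unchecked terms (primes): --01, 0-0-, 00--, 11-1, 111-
Minterm coverage:
  m0 ⊆ 0-0-,00--
  m1 ⊆ --01,0-0-,00--
  m2 ⊆ 00-- [E]
  m3 ⊆ 00-- [E]
  m4 ⊆ 0-0- [E]
  m5 ⊆ --01,0-0-
  m9 ⊆ --01 [E]
  m13 ⊆ --01,11-1
  m14 ⊆ 111- [E]
  m15 ⊆ 11-1,111-
E = {--01, 0-0-, 00--, 111-}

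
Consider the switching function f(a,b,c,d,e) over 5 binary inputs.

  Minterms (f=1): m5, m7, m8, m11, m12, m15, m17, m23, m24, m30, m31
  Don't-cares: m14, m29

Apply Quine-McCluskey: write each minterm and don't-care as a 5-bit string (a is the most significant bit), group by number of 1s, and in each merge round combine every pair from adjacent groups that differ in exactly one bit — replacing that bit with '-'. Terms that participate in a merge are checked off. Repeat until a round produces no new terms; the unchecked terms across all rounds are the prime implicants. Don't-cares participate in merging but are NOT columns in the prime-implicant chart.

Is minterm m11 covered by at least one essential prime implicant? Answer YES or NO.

YES

[col 0] 00101*, 00111*, 01000*, 01011*, 01100*, 01110*, 01111*, 10001, 10111*, 11000*, 11101*, 11110*, 11111*
[col 1] -0111*, -1000, -1110*, -1111*, 0-111*, 001-1, 01-00, 01-11, 011-0, 0111-*, 1-111*, 111-1, 1111-*
[col 2] --111, -111-
Prime implicants: --111, -1000, -111-, 001-1, 01-00, 01-11, 011-0, 10001, 111-1
PI chart (minterm → PIs covering it):
  5 | 001-1  (sole → essential)
  7 | --111,001-1
  8 | -1000,01-00
  11 | 01-11  (sole → essential)
  12 | 01-00,011-0
  15 | --111,-111-,01-11
  17 | 10001  (sole → essential)
  23 | --111  (sole → essential)
  24 | -1000  (sole → essential)
  30 | -111-  (sole → essential)
  31 | --111,-111-,111-1
Essential prime implicants: --111, -1000, -111-, 001-1, 01-11, 10001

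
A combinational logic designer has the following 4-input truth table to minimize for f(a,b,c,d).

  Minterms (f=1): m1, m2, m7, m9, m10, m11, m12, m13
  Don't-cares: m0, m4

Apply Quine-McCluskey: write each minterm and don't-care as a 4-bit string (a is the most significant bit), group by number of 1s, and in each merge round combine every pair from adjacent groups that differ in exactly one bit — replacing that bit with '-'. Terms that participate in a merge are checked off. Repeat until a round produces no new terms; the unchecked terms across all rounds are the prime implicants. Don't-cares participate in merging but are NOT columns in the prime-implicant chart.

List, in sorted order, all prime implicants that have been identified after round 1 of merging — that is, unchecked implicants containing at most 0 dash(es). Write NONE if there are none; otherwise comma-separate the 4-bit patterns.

Round 0: 0000✓ 0001✓ 0010✓ 0100✓ 0111 1001✓ 1010✓ 1011✓ 1100✓ 1101✓
Round 1: -001 -010 -100 0-00 00-0 000- 1-01 10-1 101- 110-
PIs = {-001, -010, -100, 0-00, 00-0, 000-, 0111, 1-01, 10-1, 101-, 110-}

0111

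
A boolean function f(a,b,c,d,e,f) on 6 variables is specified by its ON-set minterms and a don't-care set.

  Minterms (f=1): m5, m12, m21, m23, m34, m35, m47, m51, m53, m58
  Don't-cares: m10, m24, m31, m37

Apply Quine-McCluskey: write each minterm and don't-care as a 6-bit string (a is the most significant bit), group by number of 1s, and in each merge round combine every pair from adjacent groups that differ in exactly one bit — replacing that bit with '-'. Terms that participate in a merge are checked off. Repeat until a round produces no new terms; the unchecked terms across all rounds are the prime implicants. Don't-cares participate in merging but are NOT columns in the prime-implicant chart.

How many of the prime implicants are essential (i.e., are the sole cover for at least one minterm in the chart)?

6

size-2^0 implicants → 000101(✓)  001010  001100  010101(✓)  010111(✓)  011000  011111(✓)  100010(✓)  100011(✓)  100101(✓)  101111  110011(✓)  110101(✓)  111010
size-2^1 implicants → -00101(✓)  -10101(✓)  0-0101(✓)  01-111  0101-1  1-0011  1-0101(✓)  10001-
size-2^2 implicants → --0101
Unchecked terms (primes): --0101, 001010, 001100, 01-111, 0101-1, 011000, 1-0011, 10001-, 101111, 111010
Minterm coverage:
  m5 ⊆ --0101 [E]
  m12 ⊆ 001100 [E]
  m21 ⊆ --0101,0101-1
  m23 ⊆ 01-111,0101-1
  m34 ⊆ 10001- [E]
  m35 ⊆ 1-0011,10001-
  m47 ⊆ 101111 [E]
  m51 ⊆ 1-0011 [E]
  m53 ⊆ --0101 [E]
  m58 ⊆ 111010 [E]
E = {--0101, 001100, 1-0011, 10001-, 101111, 111010}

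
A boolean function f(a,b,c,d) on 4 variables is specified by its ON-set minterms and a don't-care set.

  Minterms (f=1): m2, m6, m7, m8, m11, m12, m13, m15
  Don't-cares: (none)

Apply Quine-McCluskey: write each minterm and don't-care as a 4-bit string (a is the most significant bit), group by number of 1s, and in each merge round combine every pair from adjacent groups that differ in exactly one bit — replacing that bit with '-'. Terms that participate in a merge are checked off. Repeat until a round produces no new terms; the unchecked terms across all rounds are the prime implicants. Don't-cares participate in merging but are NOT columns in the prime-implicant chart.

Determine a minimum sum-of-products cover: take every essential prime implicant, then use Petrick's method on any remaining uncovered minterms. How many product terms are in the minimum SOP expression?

size-2^0 implicants → 0010(✓)  0110(✓)  0111(✓)  1000(✓)  1011(✓)  1100(✓)  1101(✓)  1111(✓)
size-2^1 implicants → -111  0-10  011-  1-00  1-11  11-1  110-
Unchecked terms (primes): -111, 0-10, 011-, 1-00, 1-11, 11-1, 110-
Minterm coverage:
  m2 ⊆ 0-10 [E]
  m6 ⊆ 0-10,011-
  m7 ⊆ -111,011-
  m8 ⊆ 1-00 [E]
  m11 ⊆ 1-11 [E]
  m12 ⊆ 1-00,110-
  m13 ⊆ 11-1,110-
  m15 ⊆ -111,1-11,11-1
E = {0-10, 1-00, 1-11}
Petrick residual → -111, 11-1
Cover = bcd + a'cd' + ac'd' + acd + abd  |cover|=5

5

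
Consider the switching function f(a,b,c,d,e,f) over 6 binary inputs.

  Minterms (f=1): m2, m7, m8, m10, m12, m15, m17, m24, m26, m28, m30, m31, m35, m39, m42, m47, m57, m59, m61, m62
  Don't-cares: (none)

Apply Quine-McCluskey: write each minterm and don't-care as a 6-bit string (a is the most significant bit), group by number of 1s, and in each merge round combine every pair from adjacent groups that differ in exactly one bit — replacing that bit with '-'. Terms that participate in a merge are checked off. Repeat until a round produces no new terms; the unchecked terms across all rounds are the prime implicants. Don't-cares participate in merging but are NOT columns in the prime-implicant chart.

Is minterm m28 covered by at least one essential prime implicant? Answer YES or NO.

Round 0: 000010✓ 000111✓ 001000✓ 001010✓ 001100✓ 001111✓ 010001 011000✓ 011010✓ 011100✓ 011110✓ 011111✓ 100011✓ 100111✓ 101010✓ 101111✓ 111001✓ 111011✓ 111101✓ 111110✓
Round 1: -00111✓ -01010 -01111✓ -11110 0-1000✓ 0-1010✓ 0-1100✓ 0-1111 00-010 00-111✓ 001-00✓ 0010-0✓ 011-00✓ 011-10✓ 0110-0✓ 0111-0✓ 01111- 10-111✓ 100-11 111-01 1110-1
Round 2: -0-111 0-1-00 0-10-0 011--0
PIs = {-0-111, -01010, -11110, 0-1-00, 0-10-0, 0-1111, 00-010, 010001, 011--0, 01111-, 100-11, 111-01, 1110-1}
Coverage chart:
  m2: 00-010 ←essential
  m7: -0-111 ←essential
  m8: 0-1-00,0-10-0
  m10: -01010,0-10-0,00-010
  m12: 0-1-00 ←essential
  m15: -0-111,0-1111
  m17: 010001 ←essential
  m24: 0-1-00,0-10-0,011--0
  m26: 0-10-0,011--0
  m28: 0-1-00,011--0
  m30: -11110,011--0,01111-
  m31: 0-1111,01111-
  m35: 100-11 ←essential
  m39: -0-111,100-11
  m42: -01010 ←essential
  m47: -0-111 ←essential
  m57: 111-01,1110-1
  m59: 1110-1 ←essential
  m61: 111-01 ←essential
  m62: -11110 ←essential
Essential: -0-111, -01010, -11110, 0-1-00, 00-010, 010001, 100-11, 111-01, 1110-1

YES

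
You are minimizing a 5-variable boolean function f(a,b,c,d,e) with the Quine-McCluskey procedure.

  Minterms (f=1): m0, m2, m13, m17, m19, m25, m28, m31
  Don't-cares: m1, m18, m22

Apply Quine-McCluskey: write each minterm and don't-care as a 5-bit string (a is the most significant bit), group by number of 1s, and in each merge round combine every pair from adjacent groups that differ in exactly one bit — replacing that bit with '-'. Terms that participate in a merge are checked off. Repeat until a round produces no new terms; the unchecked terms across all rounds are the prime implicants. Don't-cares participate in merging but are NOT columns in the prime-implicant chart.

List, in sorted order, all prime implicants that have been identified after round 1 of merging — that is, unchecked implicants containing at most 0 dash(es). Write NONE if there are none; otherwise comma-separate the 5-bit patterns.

Round 0: 00000✓ 00001✓ 00010✓ 01101 10001✓ 10010✓ 10011✓ 10110✓ 11001✓ 11100 11111
Round 1: -0001 -0010 000-0 0000- 1-001 10-10 100-1 1001-
PIs = {-0001, -0010, 000-0, 0000-, 01101, 1-001, 10-10, 100-1, 1001-, 11100, 11111}

01101, 11100, 11111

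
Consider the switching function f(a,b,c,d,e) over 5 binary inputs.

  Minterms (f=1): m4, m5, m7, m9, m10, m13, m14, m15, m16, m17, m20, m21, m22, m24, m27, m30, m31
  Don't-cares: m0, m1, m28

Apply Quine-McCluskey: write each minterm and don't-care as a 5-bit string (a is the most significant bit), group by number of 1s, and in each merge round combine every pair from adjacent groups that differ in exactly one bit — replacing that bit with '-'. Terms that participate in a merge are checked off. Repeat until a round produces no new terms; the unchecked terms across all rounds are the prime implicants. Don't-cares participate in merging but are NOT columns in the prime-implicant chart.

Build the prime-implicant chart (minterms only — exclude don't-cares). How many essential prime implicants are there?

Round 0: 00000✓ 00001✓ 00100✓ 00101✓ 00111✓ 01001✓ 01010✓ 01101✓ 01110✓ 01111✓ 10000✓ 10001✓ 10100✓ 10101✓ 10110✓ 11000✓ 11011✓ 11100✓ 11110✓ 11111✓
Round 1: -0000✓ -0001✓ -0100✓ -0101✓ -1110✓ -1111✓ 0-001✓ 0-101✓ 0-111✓ 00-00✓ 00-01✓ 0000-✓ 001-1✓ 0010-✓ 01-01✓ 01-10 011-1✓ 0111-✓ 1-000✓ 1-100✓ 1-110✓ 10-00✓ 10-01✓ 1000-✓ 101-0✓ 1010-✓ 11-00✓ 11-11 111-0✓ 1111-✓
Round 2: -0-00✓ -0-01✓ -000-✓ -010-✓ -111- 0--01 0-1-1 00-0-✓ 1--00 1-1-0 10-0-✓
Round 3: -0-0-
PIs = {-0-0-, -111-, 0--01, 0-1-1, 01-10, 1--00, 1-1-0, 11-11}
Coverage chart:
  m4: -0-0- ←essential
  m5: -0-0-,0--01,0-1-1
  m7: 0-1-1 ←essential
  m9: 0--01 ←essential
  m10: 01-10 ←essential
  m13: 0--01,0-1-1
  m14: -111-,01-10
  m15: -111-,0-1-1
  m16: -0-0-,1--00
  m17: -0-0- ←essential
  m20: -0-0-,1--00,1-1-0
  m21: -0-0- ←essential
  m22: 1-1-0 ←essential
  m24: 1--00 ←essential
  m27: 11-11 ←essential
  m30: -111-,1-1-0
  m31: -111-,11-11
Essential: -0-0-, 0--01, 0-1-1, 01-10, 1--00, 1-1-0, 11-11

7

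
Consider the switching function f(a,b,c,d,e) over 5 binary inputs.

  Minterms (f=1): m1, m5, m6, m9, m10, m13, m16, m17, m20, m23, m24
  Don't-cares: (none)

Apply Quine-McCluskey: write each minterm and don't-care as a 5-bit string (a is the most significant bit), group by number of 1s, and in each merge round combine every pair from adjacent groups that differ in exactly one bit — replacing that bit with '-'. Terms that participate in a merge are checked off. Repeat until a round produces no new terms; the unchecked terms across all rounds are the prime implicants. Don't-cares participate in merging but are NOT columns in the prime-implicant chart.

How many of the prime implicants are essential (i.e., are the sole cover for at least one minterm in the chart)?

6

Round 0: 00001✓ 00101✓ 00110 01001✓ 01010 01101✓ 10000✓ 10001✓ 10100✓ 10111 11000✓
Round 1: -0001 0-001✓ 0-101✓ 00-01✓ 01-01✓ 1-000 10-00 1000-
Round 2: 0--01
PIs = {-0001, 0--01, 00110, 01010, 1-000, 10-00, 1000-, 10111}
Coverage chart:
  m1: -0001,0--01
  m5: 0--01 ←essential
  m6: 00110 ←essential
  m9: 0--01 ←essential
  m10: 01010 ←essential
  m13: 0--01 ←essential
  m16: 1-000,10-00,1000-
  m17: -0001,1000-
  m20: 10-00 ←essential
  m23: 10111 ←essential
  m24: 1-000 ←essential
Essential: 0--01, 00110, 01010, 1-000, 10-00, 10111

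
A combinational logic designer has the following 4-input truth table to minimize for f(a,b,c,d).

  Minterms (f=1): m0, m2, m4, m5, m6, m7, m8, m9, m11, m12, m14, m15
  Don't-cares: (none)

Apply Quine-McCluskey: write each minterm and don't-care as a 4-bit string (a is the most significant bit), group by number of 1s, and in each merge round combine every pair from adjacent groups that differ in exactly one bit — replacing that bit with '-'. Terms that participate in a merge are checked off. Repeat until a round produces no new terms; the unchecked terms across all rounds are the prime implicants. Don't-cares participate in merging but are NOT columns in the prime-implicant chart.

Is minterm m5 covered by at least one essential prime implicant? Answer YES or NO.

YES

size-2^0 implicants → 0000(✓)  0010(✓)  0100(✓)  0101(✓)  0110(✓)  0111(✓)  1000(✓)  1001(✓)  1011(✓)  1100(✓)  1110(✓)  1111(✓)
size-2^1 implicants → -000(✓)  -100(✓)  -110(✓)  -111(✓)  0-00(✓)  0-10(✓)  00-0(✓)  01-0(✓)  01-1(✓)  010-(✓)  011-(✓)  1-00(✓)  1-11  10-1  100-  11-0(✓)  111-(✓)
size-2^2 implicants → --00  -1-0  -11-  0--0  01--
Unchecked terms (primes): --00, -1-0, -11-, 0--0, 01--, 1-11, 10-1, 100-
Minterm coverage:
  m0 ⊆ --00,0--0
  m2 ⊆ 0--0 [E]
  m4 ⊆ --00,-1-0,0--0,01--
  m5 ⊆ 01-- [E]
  m6 ⊆ -1-0,-11-,0--0,01--
  m7 ⊆ -11-,01--
  m8 ⊆ --00,100-
  m9 ⊆ 10-1,100-
  m11 ⊆ 1-11,10-1
  m12 ⊆ --00,-1-0
  m14 ⊆ -1-0,-11-
  m15 ⊆ -11-,1-11
E = {0--0, 01--}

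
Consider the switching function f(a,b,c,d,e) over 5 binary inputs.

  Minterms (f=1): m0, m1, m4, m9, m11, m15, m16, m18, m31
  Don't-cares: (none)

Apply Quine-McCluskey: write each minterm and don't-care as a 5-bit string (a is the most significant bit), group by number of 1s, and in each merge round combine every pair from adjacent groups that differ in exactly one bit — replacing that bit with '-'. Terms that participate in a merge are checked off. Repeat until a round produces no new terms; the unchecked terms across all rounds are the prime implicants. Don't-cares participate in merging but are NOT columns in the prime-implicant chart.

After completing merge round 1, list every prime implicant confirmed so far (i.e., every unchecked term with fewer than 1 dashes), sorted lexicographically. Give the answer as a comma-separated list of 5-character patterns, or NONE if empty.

NONE

[col 0] 00000*, 00001*, 00100*, 01001*, 01011*, 01111*, 10000*, 10010*, 11111*
[col 1] -0000, -1111, 0-001, 00-00, 0000-, 01-11, 010-1, 100-0
Prime implicants: -0000, -1111, 0-001, 00-00, 0000-, 01-11, 010-1, 100-0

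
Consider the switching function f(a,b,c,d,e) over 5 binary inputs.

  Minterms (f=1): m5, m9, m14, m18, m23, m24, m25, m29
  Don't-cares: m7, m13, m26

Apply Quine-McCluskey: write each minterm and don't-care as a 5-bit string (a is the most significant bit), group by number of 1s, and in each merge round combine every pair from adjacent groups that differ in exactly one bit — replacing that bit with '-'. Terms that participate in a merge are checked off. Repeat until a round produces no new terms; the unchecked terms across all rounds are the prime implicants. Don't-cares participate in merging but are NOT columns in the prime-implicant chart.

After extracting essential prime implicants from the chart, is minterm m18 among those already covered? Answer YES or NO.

[col 0] 00101*, 00111*, 01001*, 01101*, 01110, 10010*, 10111*, 11000*, 11001*, 11010*, 11101*
[col 1] -0111, -1001*, -1101*, 0-101, 001-1, 01-01*, 1-010, 11-01*, 110-0, 1100-
[col 2] -1-01
Prime implicants: -0111, -1-01, 0-101, 001-1, 01110, 1-010, 110-0, 1100-
PI chart (minterm → PIs covering it):
  5 | 0-101,001-1
  9 | -1-01  (sole → essential)
  14 | 01110  (sole → essential)
  18 | 1-010  (sole → essential)
  23 | -0111  (sole → essential)
  24 | 110-0,1100-
  25 | -1-01,1100-
  29 | -1-01  (sole → essential)
Essential prime implicants: -0111, -1-01, 01110, 1-010

YES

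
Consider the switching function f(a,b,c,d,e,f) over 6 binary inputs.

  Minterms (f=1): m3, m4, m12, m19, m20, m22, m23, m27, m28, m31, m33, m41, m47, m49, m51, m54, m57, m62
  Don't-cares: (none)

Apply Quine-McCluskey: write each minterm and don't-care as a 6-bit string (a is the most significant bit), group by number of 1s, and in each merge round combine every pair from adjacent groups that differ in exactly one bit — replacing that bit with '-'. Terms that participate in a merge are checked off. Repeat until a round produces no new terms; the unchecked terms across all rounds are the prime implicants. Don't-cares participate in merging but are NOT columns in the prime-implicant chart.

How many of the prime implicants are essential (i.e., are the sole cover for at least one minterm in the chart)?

[col 0] 000011*, 000100*, 001100*, 010011*, 010100*, 010110*, 010111*, 011011*, 011100*, 011111*, 100001*, 101001*, 101111, 110001*, 110011*, 110110*, 111001*, 111110*
[col 1] -10011, -10110, 0-0011, 0-0100*, 0-1100*, 00-100*, 01-011*, 01-100*, 01-111*, 010-11*, 0101-0, 01011-, 011-11*, 1-0001*, 1-1001*, 10-001*, 11-001*, 11-110, 1100-1
[col 2] 0--100, 01--11, 1--001
Prime implicants: -10011, -10110, 0--100, 0-0011, 01--11, 0101-0, 01011-, 1--001, 101111, 11-110, 1100-1
PI chart (minterm → PIs covering it):
  3 | 0-0011  (sole → essential)
  4 | 0--100  (sole → essential)
  12 | 0--100  (sole → essential)
  19 | -10011,0-0011,01--11
  20 | 0--100,0101-0
  22 | -10110,0101-0,01011-
  23 | 01--11,01011-
  27 | 01--11  (sole → essential)
  28 | 0--100  (sole → essential)
  31 | 01--11  (sole → essential)
  33 | 1--001  (sole → essential)
  41 | 1--001  (sole → essential)
  47 | 101111  (sole → essential)
  49 | 1--001,1100-1
  51 | -10011,1100-1
  54 | -10110,11-110
  57 | 1--001  (sole → essential)
  62 | 11-110  (sole → essential)
Essential prime implicants: 0--100, 0-0011, 01--11, 1--001, 101111, 11-110

6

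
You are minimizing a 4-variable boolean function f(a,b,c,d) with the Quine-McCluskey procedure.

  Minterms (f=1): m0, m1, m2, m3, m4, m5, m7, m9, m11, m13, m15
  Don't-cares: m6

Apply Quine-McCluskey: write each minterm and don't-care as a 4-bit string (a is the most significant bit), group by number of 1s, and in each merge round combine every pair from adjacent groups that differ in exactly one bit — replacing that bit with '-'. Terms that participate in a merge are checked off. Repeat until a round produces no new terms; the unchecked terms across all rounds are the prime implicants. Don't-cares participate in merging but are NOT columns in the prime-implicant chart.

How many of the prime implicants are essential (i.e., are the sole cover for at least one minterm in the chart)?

size-2^0 implicants → 0000(✓)  0001(✓)  0010(✓)  0011(✓)  0100(✓)  0101(✓)  0110(✓)  0111(✓)  1001(✓)  1011(✓)  1101(✓)  1111(✓)
size-2^1 implicants → -001(✓)  -011(✓)  -101(✓)  -111(✓)  0-00(✓)  0-01(✓)  0-10(✓)  0-11(✓)  00-0(✓)  00-1(✓)  000-(✓)  001-(✓)  01-0(✓)  01-1(✓)  010-(✓)  011-(✓)  1-01(✓)  1-11(✓)  10-1(✓)  11-1(✓)
size-2^2 implicants → --01(✓)  --11(✓)  -0-1(✓)  -1-1(✓)  0--0(✓)  0--1(✓)  0-0-(✓)  0-1-(✓)  00--(✓)  01--(✓)  1--1(✓)
size-2^3 implicants → ---1  0---
Unchecked terms (primes): ---1, 0---
Minterm coverage:
  m0 ⊆ 0--- [E]
  m1 ⊆ ---1,0---
  m2 ⊆ 0--- [E]
  m3 ⊆ ---1,0---
  m4 ⊆ 0--- [E]
  m5 ⊆ ---1,0---
  m7 ⊆ ---1,0---
  m9 ⊆ ---1 [E]
  m11 ⊆ ---1 [E]
  m13 ⊆ ---1 [E]
  m15 ⊆ ---1 [E]
E = {---1, 0---}

2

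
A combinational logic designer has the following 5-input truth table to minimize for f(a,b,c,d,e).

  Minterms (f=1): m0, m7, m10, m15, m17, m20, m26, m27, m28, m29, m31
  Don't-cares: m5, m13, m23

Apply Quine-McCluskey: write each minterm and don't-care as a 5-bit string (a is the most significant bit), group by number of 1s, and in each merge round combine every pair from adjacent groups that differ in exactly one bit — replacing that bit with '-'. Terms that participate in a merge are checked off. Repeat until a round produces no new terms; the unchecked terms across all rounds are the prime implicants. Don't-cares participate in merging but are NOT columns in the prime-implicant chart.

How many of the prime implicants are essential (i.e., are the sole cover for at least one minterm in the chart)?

Round 0: 00000 00101✓ 00111✓ 01010✓ 01101✓ 01111✓ 10001 10100✓ 10111✓ 11010✓ 11011✓ 11100✓ 11101✓ 11111✓
Round 1: -0111✓ -1010 -1101✓ -1111✓ 0-101✓ 0-111✓ 001-1✓ 011-1✓ 1-100 1-111✓ 11-11 1101- 111-1✓ 1110-
Round 2: --111 -11-1 0-1-1
PIs = {--111, -1010, -11-1, 0-1-1, 00000, 1-100, 10001, 11-11, 1101-, 1110-}
Coverage chart:
  m0: 00000 ←essential
  m7: --111,0-1-1
  m10: -1010 ←essential
  m15: --111,-11-1,0-1-1
  m17: 10001 ←essential
  m20: 1-100 ←essential
  m26: -1010,1101-
  m27: 11-11,1101-
  m28: 1-100,1110-
  m29: -11-1,1110-
  m31: --111,-11-1,11-11
Essential: -1010, 00000, 1-100, 10001

4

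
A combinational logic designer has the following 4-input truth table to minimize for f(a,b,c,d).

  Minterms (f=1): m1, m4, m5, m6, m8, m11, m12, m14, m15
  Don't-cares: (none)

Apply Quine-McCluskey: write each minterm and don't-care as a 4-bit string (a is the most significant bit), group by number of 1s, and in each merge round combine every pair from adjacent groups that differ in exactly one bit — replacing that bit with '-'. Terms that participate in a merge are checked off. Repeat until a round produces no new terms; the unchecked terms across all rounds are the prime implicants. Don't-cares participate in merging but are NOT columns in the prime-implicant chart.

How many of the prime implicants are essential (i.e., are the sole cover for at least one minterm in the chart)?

[col 0] 0001*, 0100*, 0101*, 0110*, 1000*, 1011*, 1100*, 1110*, 1111*
[col 1] -100*, -110*, 0-01, 01-0*, 010-, 1-00, 1-11, 11-0*, 111-
[col 2] -1-0
Prime implicants: -1-0, 0-01, 010-, 1-00, 1-11, 111-
PI chart (minterm → PIs covering it):
  1 | 0-01  (sole → essential)
  4 | -1-0,010-
  5 | 0-01,010-
  6 | -1-0  (sole → essential)
  8 | 1-00  (sole → essential)
  11 | 1-11  (sole → essential)
  12 | -1-0,1-00
  14 | -1-0,111-
  15 | 1-11,111-
Essential prime implicants: -1-0, 0-01, 1-00, 1-11

4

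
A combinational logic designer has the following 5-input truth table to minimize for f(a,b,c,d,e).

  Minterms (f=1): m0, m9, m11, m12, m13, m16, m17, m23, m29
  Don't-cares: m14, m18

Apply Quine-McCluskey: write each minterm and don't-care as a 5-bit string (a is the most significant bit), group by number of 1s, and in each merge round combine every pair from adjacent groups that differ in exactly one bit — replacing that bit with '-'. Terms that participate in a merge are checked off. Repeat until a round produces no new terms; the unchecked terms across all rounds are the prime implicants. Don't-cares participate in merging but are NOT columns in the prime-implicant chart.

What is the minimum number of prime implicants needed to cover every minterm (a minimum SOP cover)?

6

size-2^0 implicants → 00000(✓)  01001(✓)  01011(✓)  01100(✓)  01101(✓)  01110(✓)  10000(✓)  10001(✓)  10010(✓)  10111  11101(✓)
size-2^1 implicants → -0000  -1101  01-01  010-1  011-0  0110-  100-0  1000-
Unchecked terms (primes): -0000, -1101, 01-01, 010-1, 011-0, 0110-, 100-0, 1000-, 10111
Minterm coverage:
  m0 ⊆ -0000 [E]
  m9 ⊆ 01-01,010-1
  m11 ⊆ 010-1 [E]
  m12 ⊆ 011-0,0110-
  m13 ⊆ -1101,01-01,0110-
  m16 ⊆ -0000,100-0,1000-
  m17 ⊆ 1000- [E]
  m23 ⊆ 10111 [E]
  m29 ⊆ -1101 [E]
E = {-0000, -1101, 010-1, 1000-, 10111}
Petrick residual → 011-0
Cover = b'c'd'e' + bcd'e + a'bc'e + a'bce' + ab'c'd' + ab'cde  |cover|=6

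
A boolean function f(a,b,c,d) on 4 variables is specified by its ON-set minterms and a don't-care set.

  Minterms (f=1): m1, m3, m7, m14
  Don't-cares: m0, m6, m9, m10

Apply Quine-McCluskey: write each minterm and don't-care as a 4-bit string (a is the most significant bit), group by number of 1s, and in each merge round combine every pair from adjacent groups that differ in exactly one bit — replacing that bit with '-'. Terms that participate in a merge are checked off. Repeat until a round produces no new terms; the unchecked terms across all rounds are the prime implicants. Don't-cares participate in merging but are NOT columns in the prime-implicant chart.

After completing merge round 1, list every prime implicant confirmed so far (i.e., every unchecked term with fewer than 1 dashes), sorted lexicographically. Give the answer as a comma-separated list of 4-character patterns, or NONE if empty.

[col 0] 0000*, 0001*, 0011*, 0110*, 0111*, 1001*, 1010*, 1110*
[col 1] -001, -110, 0-11, 00-1, 000-, 011-, 1-10
Prime implicants: -001, -110, 0-11, 00-1, 000-, 011-, 1-10

NONE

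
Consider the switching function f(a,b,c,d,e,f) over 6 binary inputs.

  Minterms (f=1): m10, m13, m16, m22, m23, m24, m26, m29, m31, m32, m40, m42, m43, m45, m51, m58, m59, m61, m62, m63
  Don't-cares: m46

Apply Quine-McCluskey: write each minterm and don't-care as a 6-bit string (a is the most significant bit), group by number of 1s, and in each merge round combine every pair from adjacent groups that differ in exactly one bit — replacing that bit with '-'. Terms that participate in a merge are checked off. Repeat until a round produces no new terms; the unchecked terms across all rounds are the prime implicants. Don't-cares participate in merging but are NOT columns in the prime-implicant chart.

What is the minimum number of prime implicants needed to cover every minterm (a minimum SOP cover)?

Round 0: 001010✓ 001101✓ 010000✓ 010110✓ 010111✓ 011000✓ 011010✓ 011101✓ 011111✓ 100000✓ 101000✓ 101010✓ 101011✓ 101101✓ 101110✓ 110011✓ 111010✓ 111011✓ 111101✓ 111110✓ 111111✓
Round 1: -01010✓ -01101✓ -11010✓ -11101✓ -11111✓ 0-1010✓ 0-1101✓ 01-000 01-111 01011- 0110-0 0111-1✓ 1-1010✓ 1-1011✓ 1-1101✓ 1-1110✓ 10-000 101-10✓ 1010-0 10101-✓ 11-011 111-10✓ 111-11✓ 11101-✓ 1111-1✓ 11111-✓
Round 2: --1010 --1101 -111-1 1-1-10 1-101- 111-1-
PIs = {--1010, --1101, -111-1, 01-000, 01-111, 01011-, 0110-0, 1-1-10, 1-101-, 10-000, 1010-0, 11-011, 111-1-}
Coverage chart:
  m10: --1010 ←essential
  m13: --1101 ←essential
  m16: 01-000 ←essential
  m22: 01011- ←essential
  m23: 01-111,01011-
  m24: 01-000,0110-0
  m26: --1010,0110-0
  m29: --1101,-111-1
  m31: -111-1,01-111
  m32: 10-000 ←essential
  m40: 10-000,1010-0
  m42: --1010,1-1-10,1-101-,1010-0
  m43: 1-101- ←essential
  m45: --1101 ←essential
  m51: 11-011 ←essential
  m58: --1010,1-1-10,1-101-,111-1-
  m59: 1-101-,11-011,111-1-
  m61: --1101,-111-1
  m62: 1-1-10,111-1-
  m63: -111-1,111-1-
Essential: --1010, --1101, 01-000, 01011-, 1-101-, 10-000, 11-011
Petrick residual → -111-1, 1-1-10
Min cover (9 terms): cd'ef' + cde'f + bcdf + a'bd'e'f' + a'bc'de + acef' + acd'e + ab'd'e'f' + abd'ef

9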